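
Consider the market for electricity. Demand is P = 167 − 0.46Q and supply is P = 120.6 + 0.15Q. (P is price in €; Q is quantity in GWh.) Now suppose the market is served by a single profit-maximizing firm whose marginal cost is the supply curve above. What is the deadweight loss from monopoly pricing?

€326.16

Competitive equilibrium: 167 − 0.46Q = 120.6 + 0.15Q → Q* = 76.06557, P* = 132.00984.
Marginal revenue: MR = 167 − 0.92Q. Set MR = MC: 167 − 0.92Q = 120.6 + 0.15Q → Q_m = 43.36449.
Price P_m = 167 − 0.46·43.36449 = 147.05233; MC(Q_m) = 120.6 + 0.15·43.36449 = 127.10467.
Competitive Q* = 76.06557, so ΔQ = 32.70108; wedge = 147.05233 − 127.10467 = 19.94766.
Deadweight loss = ½ × 32.70108 × 19.94766 = €326.16.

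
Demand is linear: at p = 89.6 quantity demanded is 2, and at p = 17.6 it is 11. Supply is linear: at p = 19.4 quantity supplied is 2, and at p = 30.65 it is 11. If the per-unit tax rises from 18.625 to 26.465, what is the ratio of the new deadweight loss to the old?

2.019

Demand slope = (17.6 − 89.6)/(11 − 2) = −8, so p = 105.6 − 8q.
Supply slope = (30.65 − 19.4)/(11 − 2) = 1.25, so p = 16.9 + 1.25q.
Competitive equilibrium: 105.6 − 8q = 16.9 + 1.25q → q* = 9.5892, p* = 28.8865.
For a per-unit tax t: Δq = t/9.25, so DWL = ½·t·(t/9.25) = t²/18.5.
At t = 18.625: DWL = 18.751. At t = 26.465: DWL = 37.859.
Ratio = (26.465/18.625)² = 2.019.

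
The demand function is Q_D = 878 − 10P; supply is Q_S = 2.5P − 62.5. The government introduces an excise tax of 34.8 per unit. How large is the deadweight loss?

1211.04

In inverse form: demand P = 87.8 − 0.1Q, supply P = 25 + 0.4Q.
Competitive equilibrium: 87.8 − 0.1Q = 25 + 0.4Q → Q* = 125.6, P* = 75.24.
With the tax, the buyer price exceeds the seller price by 34.8: (87.8 − 0.1Q) − (25 + 0.4Q) = 34.8 → Q' = 56.
ΔQ = 125.6 − 56 = 69.6; the wedge equals the tax, 34.8.
The triangle = ½ × 69.6 × 34.8 = 1211.04.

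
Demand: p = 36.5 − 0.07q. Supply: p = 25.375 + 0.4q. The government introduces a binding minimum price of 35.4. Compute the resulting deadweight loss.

Competitive equilibrium: 36.5 − 0.07q = 25.375 + 0.4q → q* = 23.6702, p* = 34.8431.
At the floor p = 35.4, quantity demanded = (36.5 − 35.4)/0.07 = 15.7143.
Sellers' marginal cost at q' = 15.7143: 25.375 + 0.4·15.7143 = 31.6607.
Δq = 23.6702 − 15.7143 = 7.9559; wedge = 35.4 − 31.6607 = 3.7393.
DWL = ½ × 7.9559 × 3.7393 = 14.87.

14.87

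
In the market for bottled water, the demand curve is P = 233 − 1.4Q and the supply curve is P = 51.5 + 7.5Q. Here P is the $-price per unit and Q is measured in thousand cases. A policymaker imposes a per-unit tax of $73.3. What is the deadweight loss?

$301.85 thousand

Competitive equilibrium: 233 − 1.4Q = 51.5 + 7.5Q → Q* = 20.3933, P* = 204.4494.
With the tax, the buyer price exceeds the seller price by 73.3: (233 − 1.4Q) − (51.5 + 7.5Q) = 73.3 → Q' = 12.1573.
ΔQ = 20.3933 − 12.1573 = 8.236; the wedge equals the tax, 73.3.
Welfare loss = ½ × 8.236 × 73.3 = $301.85 thousand.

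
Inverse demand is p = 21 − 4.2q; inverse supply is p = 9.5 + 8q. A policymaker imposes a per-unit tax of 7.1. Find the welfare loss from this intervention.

Competitive equilibrium: 21 − 4.2q = 9.5 + 8q → q* = 0.9426, p* = 17.041.
With the tax, the buyer price exceeds the seller price by 7.1: (21 − 4.2q) − (9.5 + 8q) = 7.1 → q' = 0.3607.
Δq = 0.9426 − 0.3607 = 0.5819; the wedge equals the tax, 7.1.
The triangle = ½ × 0.5819 × 7.1 = 2.07.

2.07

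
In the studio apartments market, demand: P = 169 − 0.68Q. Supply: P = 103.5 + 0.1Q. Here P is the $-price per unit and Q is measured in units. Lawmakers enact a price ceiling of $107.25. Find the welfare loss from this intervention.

Competitive equilibrium: 169 − 0.68Q = 103.5 + 0.1Q → Q* = 83.9744, P* = 111.8974.
At the ceiling P = 107.25, quantity supplied = (107.25 − 103.5)/0.1 = 37.5.
Willingness to pay at Q' = 37.5: 169 − 0.68·37.5 = 143.5.
ΔQ = 83.9744 − 37.5 = 46.4744; wedge = 143.5 − 107.25 = 36.25.
Deadweight loss = ½ × 46.4744 × 36.25 = $842.35.

$842.35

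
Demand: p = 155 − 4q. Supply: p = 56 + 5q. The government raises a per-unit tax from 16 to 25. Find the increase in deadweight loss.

20.50

Competitive equilibrium: 155 − 4q = 56 + 5q → q* = 11, p* = 111.
For a per-unit tax t: Δq = t/9, so DWL = ½·t·(t/9) = t²/18.
At t = 16: DWL = 14.222. At t = 25: DWL = 34.722.
Increase = 34.722 − 14.222 = 20.50.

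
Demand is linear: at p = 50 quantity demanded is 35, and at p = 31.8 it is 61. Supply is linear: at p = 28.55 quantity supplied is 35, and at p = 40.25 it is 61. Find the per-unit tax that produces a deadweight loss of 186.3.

20.7

Demand slope = (31.8 − 50)/(61 − 35) = −0.7, so p = 74.5 − 0.7q.
Supply slope = (40.25 − 28.55)/(61 − 35) = 0.45, so p = 12.8 + 0.45q.
Competitive equilibrium: 74.5 − 0.7q = 12.8 + 0.45q → q* = 53.6522, p* = 36.9435.
A tax t gives Δq = t/1.15 and wedge t, so DWL = t²/2.3.
t²/2.3 = 186.3 → t² = 428.49 → t = 20.7.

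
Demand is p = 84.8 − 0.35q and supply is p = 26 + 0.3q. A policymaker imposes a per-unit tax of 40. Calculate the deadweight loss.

1230.77

Competitive equilibrium: 84.8 − 0.35q = 26 + 0.3q → q* = 90.4615, p* = 53.1385.
With the tax, the buyer price exceeds the seller price by 40: (84.8 − 0.35q) − (26 + 0.3q) = 40 → q' = 28.9231.
Δq = 90.4615 − 28.9231 = 61.5384; the wedge equals the tax, 40.
The triangle = ½ × 61.5384 × 40 = 1230.77.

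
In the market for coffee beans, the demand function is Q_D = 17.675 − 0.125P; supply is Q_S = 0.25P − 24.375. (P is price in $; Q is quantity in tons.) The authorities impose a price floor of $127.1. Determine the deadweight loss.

In inverse form: demand P = 141.4 − 8Q, supply P = 97.5 + 4Q.
Competitive equilibrium: 141.4 − 8Q = 97.5 + 4Q → Q* = 3.6583, P* = 112.1333.
At the floor P = 127.1, quantity demanded = (141.4 − 127.1)/8 = 1.7875.
Sellers' marginal cost at Q' = 1.7875: 97.5 + 4·1.7875 = 104.65.
ΔQ = 3.6583 − 1.7875 = 1.8708; wedge = 127.1 − 104.65 = 22.45.
DWL = ½ × 1.8708 × 22.45 = $21.

$21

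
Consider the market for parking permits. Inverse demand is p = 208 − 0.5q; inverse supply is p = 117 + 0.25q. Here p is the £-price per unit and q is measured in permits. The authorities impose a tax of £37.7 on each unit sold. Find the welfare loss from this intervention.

£947.53

Competitive equilibrium: 208 − 0.5q = 117 + 0.25q → q* = 121.3333, p* = 147.3333.
With the tax, the buyer price exceeds the seller price by 37.7: (208 − 0.5q) − (117 + 0.25q) = 37.7 → q' = 71.0667.
Δq = 121.3333 − 71.0667 = 50.2666; the wedge equals the tax, 37.7.
Welfare loss = ½ × 50.2666 × 37.7 = £947.53.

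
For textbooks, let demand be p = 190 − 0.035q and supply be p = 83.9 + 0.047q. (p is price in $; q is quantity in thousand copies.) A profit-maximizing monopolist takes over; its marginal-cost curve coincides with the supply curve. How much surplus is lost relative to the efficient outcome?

$6142.59 thousand

Competitive equilibrium: 190 − 0.035q = 83.9 + 0.047q → q* = 1293.90244, p* = 144.71341.
Marginal revenue: MR = 190 − 0.07q. Set MR = MC: 190 − 0.07q = 83.9 + 0.047q → q_m = 906.83761.
Price p_m = 190 − 0.035·906.83761 = 158.26068; MC(q_m) = 83.9 + 0.047·906.83761 = 126.52137.
Competitive q* = 1293.90244, so Δq = 387.06483; wedge = 158.26068 − 126.52137 = 31.73931.
Deadweight loss = ½ × 387.06483 × 31.73931 = $6142.59 thousand.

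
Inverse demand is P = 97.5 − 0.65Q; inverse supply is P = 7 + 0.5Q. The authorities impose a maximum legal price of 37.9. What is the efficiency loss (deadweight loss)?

164.14

Competitive equilibrium: 97.5 − 0.65Q = 7 + 0.5Q → Q* = 78.6957, P* = 46.3478.
At the ceiling P = 37.9, quantity supplied = (37.9 − 7)/0.5 = 61.8.
Willingness to pay at Q' = 61.8: 97.5 − 0.65·61.8 = 57.33.
ΔQ = 78.6957 − 61.8 = 16.8957; wedge = 57.33 − 37.9 = 19.43.
Welfare loss = ½ × 16.8957 × 19.43 = 164.14.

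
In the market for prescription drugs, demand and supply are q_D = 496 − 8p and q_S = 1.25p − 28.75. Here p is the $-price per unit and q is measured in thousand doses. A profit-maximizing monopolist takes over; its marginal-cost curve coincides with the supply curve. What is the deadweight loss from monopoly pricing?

$11.65 thousand

In inverse form: demand p = 62 − 0.125q, supply p = 23 + 0.8q.
Competitive equilibrium: 62 − 0.125q = 23 + 0.8q → q* = 42.1622, p* = 56.7297.
Marginal revenue: MR = 62 − 0.25q. Set MR = MC: 62 − 0.25q = 23 + 0.8q → q_m = 37.1429.
Price p_m = 62 − 0.125·37.1429 = 57.3571; MC(q_m) = 23 + 0.8·37.1429 = 52.7143.
Competitive q* = 42.1622, so Δq = 5.0193; wedge = 57.3571 − 52.7143 = 4.6428.
DWL = ½ × 5.0193 × 4.6428 = $11.65 thousand.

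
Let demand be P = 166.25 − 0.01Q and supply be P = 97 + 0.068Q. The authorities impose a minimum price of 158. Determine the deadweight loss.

153.91

Competitive equilibrium: 166.25 − 0.01Q = 97 + 0.068Q → Q* = 887.8205, P* = 157.3718.
At the floor P = 158, quantity demanded = (166.25 − 158)/0.01 = 825.
Sellers' marginal cost at Q' = 825: 97 + 0.068·825 = 153.1.
ΔQ = 887.8205 − 825 = 62.8205; wedge = 158 − 153.1 = 4.9.
DWL = ½ × 62.8205 × 4.9 = 153.91.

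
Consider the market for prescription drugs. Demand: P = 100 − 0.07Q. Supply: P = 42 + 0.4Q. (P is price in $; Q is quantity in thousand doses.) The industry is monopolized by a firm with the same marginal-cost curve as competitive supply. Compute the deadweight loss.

Competitive equilibrium: 100 − 0.07Q = 42 + 0.4Q → Q* = 123.4043, P* = 91.3617.
Marginal revenue: MR = 100 − 0.14Q. Set MR = MC: 100 − 0.14Q = 42 + 0.4Q → Q_m = 107.4074.
Price P_m = 100 − 0.07·107.4074 = 92.4815; MC(Q_m) = 42 + 0.4·107.4074 = 84.963.
Competitive Q* = 123.4043, so ΔQ = 15.9969; wedge = 92.4815 − 84.963 = 7.5185.
Welfare loss = ½ × 15.9969 × 7.5185 = $60.14 thousand.

$60.14 thousand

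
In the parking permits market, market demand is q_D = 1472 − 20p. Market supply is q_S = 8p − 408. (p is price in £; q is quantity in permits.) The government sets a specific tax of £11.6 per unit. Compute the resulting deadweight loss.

In inverse form: demand p = 73.6 − 0.05q, supply p = 51 + 0.125q.
Competitive equilibrium: 73.6 − 0.05q = 51 + 0.125q → q* = 129.1429, p* = 67.1429.
With the tax, the buyer price exceeds the seller price by 11.6: (73.6 − 0.05q) − (51 + 0.125q) = 11.6 → q' = 62.8571.
Δq = 129.1429 − 62.8571 = 66.2858; the wedge equals the tax, 11.6.
Welfare loss = ½ × 66.2858 × 11.6 = £384.46.

£384.46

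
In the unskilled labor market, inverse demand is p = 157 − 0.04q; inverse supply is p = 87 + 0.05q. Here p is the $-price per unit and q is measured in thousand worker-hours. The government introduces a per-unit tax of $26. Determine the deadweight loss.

$3755.56 thousand

Competitive equilibrium: 157 − 0.04q = 87 + 0.05q → q* = 777.7778, p* = 125.8889.
With the tax, the buyer price exceeds the seller price by 26: (157 − 0.04q) − (87 + 0.05q) = 26 → q' = 488.8889.
Δq = 777.7778 − 488.8889 = 288.8889; the wedge equals the tax, 26.
The triangle = ½ × 288.8889 × 26 = $3755.56 thousand.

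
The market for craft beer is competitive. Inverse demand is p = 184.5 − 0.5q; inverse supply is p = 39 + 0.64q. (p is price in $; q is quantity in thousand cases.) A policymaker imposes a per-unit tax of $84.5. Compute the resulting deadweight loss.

$3131.69 thousand

Competitive equilibrium: 184.5 − 0.5q = 39 + 0.64q → q* = 127.6316, p* = 120.6842.
With the tax, the buyer price exceeds the seller price by 84.5: (184.5 − 0.5q) − (39 + 0.64q) = 84.5 → q' = 53.5088.
Δq = 127.6316 − 53.5088 = 74.1228; the wedge equals the tax, 84.5.
Welfare loss = ½ × 74.1228 × 84.5 = $3131.69 thousand.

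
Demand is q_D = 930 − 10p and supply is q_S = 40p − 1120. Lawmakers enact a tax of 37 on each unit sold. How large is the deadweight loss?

5476

In inverse form: demand p = 93 − 0.1q, supply p = 28 + 0.025q.
Competitive equilibrium: 93 − 0.1q = 28 + 0.025q → q* = 520, p* = 41.
With the tax, the buyer price exceeds the seller price by 37: (93 − 0.1q) − (28 + 0.025q) = 37 → q' = 224.
Δq = 520 − 224 = 296; the wedge equals the tax, 37.
Deadweight loss = ½ × 296 × 37 = 5476.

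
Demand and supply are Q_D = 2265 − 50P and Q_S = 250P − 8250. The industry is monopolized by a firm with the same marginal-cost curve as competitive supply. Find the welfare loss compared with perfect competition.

In inverse form: demand P = 45.3 − 0.02Q, supply P = 33 + 0.004Q.
Competitive equilibrium: 45.3 − 0.02Q = 33 + 0.004Q → Q* = 512.5, P* = 35.05.
Marginal revenue: MR = 45.3 − 0.04Q. Set MR = MC: 45.3 − 0.04Q = 33 + 0.004Q → Q_m = 279.5455.
Price P_m = 45.3 − 0.02·279.5455 = 39.7091; MC(Q_m) = 33 + 0.004·279.5455 = 34.1182.
Competitive Q* = 512.5, so ΔQ = 232.9545; wedge = 39.7091 − 34.1182 = 5.5909.
The triangle = ½ × 232.9545 × 5.5909 = 651.21.

651.21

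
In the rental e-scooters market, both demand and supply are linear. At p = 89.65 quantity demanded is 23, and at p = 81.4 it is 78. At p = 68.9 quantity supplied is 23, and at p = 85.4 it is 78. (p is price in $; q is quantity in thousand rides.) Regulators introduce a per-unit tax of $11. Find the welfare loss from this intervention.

$134.44 thousand

Demand slope = (81.4 − 89.65)/(78 − 23) = −0.15, so p = 93.1 − 0.15q.
Supply slope = (85.4 − 68.9)/(78 − 23) = 0.3, so p = 62 + 0.3q.
Competitive equilibrium: 93.1 − 0.15q = 62 + 0.3q → q* = 69.1111, p* = 82.7333.
With the tax, the buyer price exceeds the seller price by 11: (93.1 − 0.15q) − (62 + 0.3q) = 11 → q' = 44.6667.
Δq = 69.1111 − 44.6667 = 24.4444; the wedge equals the tax, 11.
The triangle = ½ × 24.4444 × 11 = $134.44 thousand.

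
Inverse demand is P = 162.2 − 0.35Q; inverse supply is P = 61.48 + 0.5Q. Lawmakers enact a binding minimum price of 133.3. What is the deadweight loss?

548.44

Competitive equilibrium: 162.2 − 0.35Q = 61.48 + 0.5Q → Q* = 118.4941, P* = 120.7271.
At the floor P = 133.3, quantity demanded = (162.2 − 133.3)/0.35 = 82.5714.
Sellers' marginal cost at Q' = 82.5714: 61.48 + 0.5·82.5714 = 102.7657.
ΔQ = 118.4941 − 82.5714 = 35.9227; wedge = 133.3 − 102.7657 = 30.5343.
The triangle = ½ × 35.9227 × 30.5343 = 548.44.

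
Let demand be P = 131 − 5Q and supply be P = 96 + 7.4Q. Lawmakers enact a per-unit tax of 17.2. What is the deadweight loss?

Competitive equilibrium: 131 − 5Q = 96 + 7.4Q → Q* = 2.8226, P* = 116.8871.
With the tax, the buyer price exceeds the seller price by 17.2: (131 − 5Q) − (96 + 7.4Q) = 17.2 → Q' = 1.4355.
ΔQ = 2.8226 − 1.4355 = 1.3871; the wedge equals the tax, 17.2.
The triangle = ½ × 1.3871 × 17.2 = 11.93.

11.93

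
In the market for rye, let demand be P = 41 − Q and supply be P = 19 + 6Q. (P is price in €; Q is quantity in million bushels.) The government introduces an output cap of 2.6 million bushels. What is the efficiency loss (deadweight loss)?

€1.03 million

Competitive equilibrium: 41 − Q = 19 + 6Q → Q* = 3.1429, P* = 37.8571.
At Q = 2.6: demand price = 41 − 1·2.6 = 38.4; supply price = 19 + 6·2.6 = 34.6.
ΔQ = 3.1429 − 2.6 = 0.5429; wedge = 38.4 − 34.6 = 3.8.
Welfare loss = ½ × 0.5429 × 3.8 = €1.03 million.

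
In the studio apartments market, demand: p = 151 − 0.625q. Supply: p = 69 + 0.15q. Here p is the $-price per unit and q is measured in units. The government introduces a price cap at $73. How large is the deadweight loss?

$2426.95

Competitive equilibrium: 151 − 0.625q = 69 + 0.15q → q* = 105.8065, p* = 84.871.
At the ceiling p = 73, quantity supplied = (73 − 69)/0.15 = 26.6667.
Willingness to pay at q' = 26.6667: 151 − 0.625·26.6667 = 134.3333.
Δq = 105.8065 − 26.6667 = 79.1398; wedge = 134.3333 − 73 = 61.3333.
DWL = ½ × 79.1398 × 61.3333 = $2426.95.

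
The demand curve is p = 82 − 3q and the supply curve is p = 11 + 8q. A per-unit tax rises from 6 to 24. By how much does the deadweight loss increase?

24.55

Competitive equilibrium: 82 − 3q = 11 + 8q → q* = 6.4545, p* = 62.6364.
For a per-unit tax t: Δq = t/11, so DWL = ½·t·(t/11) = t²/22.
At t = 6: DWL = 1.636. At t = 24: DWL = 26.182.
Increase = 26.182 − 1.636 = 24.55.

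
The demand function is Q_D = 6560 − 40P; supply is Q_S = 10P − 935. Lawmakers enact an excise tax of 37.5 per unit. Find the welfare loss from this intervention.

5625

In inverse form: demand P = 164 − 0.025Q, supply P = 93.5 + 0.1Q.
Competitive equilibrium: 164 − 0.025Q = 93.5 + 0.1Q → Q* = 564, P* = 149.9.
With the tax, the buyer price exceeds the seller price by 37.5: (164 − 0.025Q) − (93.5 + 0.1Q) = 37.5 → Q' = 264.
ΔQ = 564 − 264 = 300; the wedge equals the tax, 37.5.
Welfare loss = ½ × 300 × 37.5 = 5625.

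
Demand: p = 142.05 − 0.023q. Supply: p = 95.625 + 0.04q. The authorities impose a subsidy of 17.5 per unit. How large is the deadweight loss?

2430.56

Competitive equilibrium: 142.05 − 0.023q = 95.625 + 0.04q → q* = 736.90476, p* = 125.10119.
The subsidy lowers effective supply by 17.5: p = 78.125 + 0.04q.
New quantity: 142.05 − 0.023q = 78.125 + 0.04q → q' = 1014.68254.
Overproduction Δq = 1014.68254 − 736.90476 = 277.77778; wedge = subsidy = 17.5.
Deadweight loss = ½ × 277.77778 × 17.5 = 2430.56.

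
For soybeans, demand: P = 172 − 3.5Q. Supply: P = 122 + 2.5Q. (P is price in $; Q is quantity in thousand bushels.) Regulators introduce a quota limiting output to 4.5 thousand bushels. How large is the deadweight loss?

$44.08 thousand

Competitive equilibrium: 172 − 3.5Q = 122 + 2.5Q → Q* = 8.3333, P* = 142.8333.
At Q = 4.5: demand price = 172 − 3.5·4.5 = 156.25; supply price = 122 + 2.5·4.5 = 133.25.
ΔQ = 8.3333 − 4.5 = 3.8333; wedge = 156.25 − 133.25 = 23.
Deadweight loss = ½ × 3.8333 × 23 = $44.08 thousand.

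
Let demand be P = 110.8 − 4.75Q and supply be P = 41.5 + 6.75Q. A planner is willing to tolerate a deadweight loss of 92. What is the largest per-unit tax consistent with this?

46

Competitive equilibrium: 110.8 − 4.75Q = 41.5 + 6.75Q → Q* = 6.0261, P* = 82.1761.
A tax t gives ΔQ = t/11.5 and wedge t, so DWL = t²/23.
t²/23 = 92 → t² = 2116 → t = 46.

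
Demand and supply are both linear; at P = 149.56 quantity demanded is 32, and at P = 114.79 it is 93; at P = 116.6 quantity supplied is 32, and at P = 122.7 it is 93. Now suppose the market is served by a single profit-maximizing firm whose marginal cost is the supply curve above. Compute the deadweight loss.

Demand slope = (114.79 − 149.56)/(93 − 32) = −0.57, so P = 167.8 − 0.57Q.
Supply slope = (122.7 − 116.6)/(93 − 32) = 0.1, so P = 113.4 + 0.1Q.
Competitive equilibrium: 167.8 − 0.57Q = 113.4 + 0.1Q → Q* = 81.194, P* = 121.5194.
Marginal revenue: MR = 167.8 − 1.14Q. Set MR = MC: 167.8 − 1.14Q = 113.4 + 0.1Q → Q_m = 43.871.
Price P_m = 167.8 − 0.57·43.871 = 142.7935; MC(Q_m) = 113.4 + 0.1·43.871 = 117.7871.
Competitive Q* = 81.194, so ΔQ = 37.323; wedge = 142.7935 − 117.7871 = 25.0064.
The triangle = ½ × 37.323 × 25.0064 = 466.66.

466.66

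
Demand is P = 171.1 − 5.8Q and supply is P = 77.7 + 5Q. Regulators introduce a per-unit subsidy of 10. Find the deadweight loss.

Competitive equilibrium: 171.1 − 5.8Q = 77.7 + 5Q → Q* = 8.6481, P* = 120.9407.
The subsidy lowers effective supply by 10: P = 67.7 + 5Q.
New quantity: 171.1 − 5.8Q = 67.7 + 5Q → Q' = 9.5741.
Overproduction ΔQ = 9.5741 − 8.6481 = 0.926; wedge = subsidy = 10.
The triangle = ½ × 0.926 × 10 = 4.63.

4.63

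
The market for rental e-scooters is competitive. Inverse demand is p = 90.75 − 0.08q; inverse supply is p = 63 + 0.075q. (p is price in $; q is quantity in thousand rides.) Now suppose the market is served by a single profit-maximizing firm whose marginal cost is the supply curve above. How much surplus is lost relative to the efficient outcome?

Competitive equilibrium: 90.75 − 0.08q = 63 + 0.075q → q* = 179.0323, p* = 76.4274.
Marginal revenue: MR = 90.75 − 0.16q. Set MR = MC: 90.75 − 0.16q = 63 + 0.075q → q_m = 118.0851.
Price p_m = 90.75 − 0.08·118.0851 = 81.3032; MC(q_m) = 63 + 0.075·118.0851 = 71.8564.
Competitive q* = 179.0323, so Δq = 60.9472; wedge = 81.3032 − 71.8564 = 9.4468.
DWL = ½ × 60.9472 × 9.4468 = $287.88 thousand.

$287.88 thousand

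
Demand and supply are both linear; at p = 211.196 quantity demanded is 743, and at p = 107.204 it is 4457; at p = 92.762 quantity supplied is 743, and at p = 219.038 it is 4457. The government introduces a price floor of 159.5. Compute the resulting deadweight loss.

126.74

Demand slope = (107.204 − 211.196)/(4457 − 743) = −0.028, so p = 232 − 0.028q.
Supply slope = (219.038 − 92.762)/(4457 − 743) = 0.034, so p = 67.5 + 0.034q.
Competitive equilibrium: 232 − 0.028q = 67.5 + 0.034q → q* = 2653.2258, p* = 157.7097.
At the floor p = 159.5, quantity demanded = (232 − 159.5)/0.028 = 2589.2857.
Sellers' marginal cost at q' = 2589.2857: 67.5 + 0.034·2589.2857 = 155.5357.
Δq = 2653.2258 − 2589.2857 = 63.9401; wedge = 159.5 − 155.5357 = 3.9643.
The triangle = ½ × 63.9401 × 3.9643 = 126.74.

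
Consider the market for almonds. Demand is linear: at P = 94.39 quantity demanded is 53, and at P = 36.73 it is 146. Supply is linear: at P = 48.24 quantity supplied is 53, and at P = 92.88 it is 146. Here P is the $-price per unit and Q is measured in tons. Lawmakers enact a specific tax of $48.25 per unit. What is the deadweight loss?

Demand slope = (36.73 − 94.39)/(146 − 53) = −0.62, so P = 127.25 − 0.62Q.
Supply slope = (92.88 − 48.24)/(146 − 53) = 0.48, so P = 22.8 + 0.48Q.
Competitive equilibrium: 127.25 − 0.62Q = 22.8 + 0.48Q → Q* = 94.9545, P* = 68.3782.
With the tax, the buyer price exceeds the seller price by 48.25: (127.25 − 0.62Q) − (22.8 + 0.48Q) = 48.25 → Q' = 51.0909.
ΔQ = 94.9545 − 51.0909 = 43.8636; the wedge equals the tax, 48.25.
The triangle = ½ × 43.8636 × 48.25 = $1058.21.

$1058.21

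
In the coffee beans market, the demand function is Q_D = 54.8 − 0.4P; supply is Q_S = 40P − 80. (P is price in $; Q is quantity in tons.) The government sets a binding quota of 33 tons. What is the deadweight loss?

In inverse form: demand P = 137 − 2.5Q, supply P = 2 + 0.025Q.
Competitive equilibrium: 137 − 2.5Q = 2 + 0.025Q → Q* = 53.4653, P* = 3.3366.
At Q = 33: demand price = 137 − 2.5·33 = 54.5; supply price = 2 + 0.025·33 = 2.825.
ΔQ = 53.4653 − 33 = 20.4653; wedge = 54.5 − 2.825 = 51.675.
Deadweight loss = ½ × 20.4653 × 51.675 = $528.77.

$528.77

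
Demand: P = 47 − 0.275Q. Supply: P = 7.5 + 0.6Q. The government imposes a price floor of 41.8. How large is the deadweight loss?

Competitive equilibrium: 47 − 0.275Q = 7.5 + 0.6Q → Q* = 45.1429, P* = 34.5857.
At the floor P = 41.8, quantity demanded = (47 − 41.8)/0.275 = 18.9091.
Sellers' marginal cost at Q' = 18.9091: 7.5 + 0.6·18.9091 = 18.8455.
ΔQ = 45.1429 − 18.9091 = 26.2338; wedge = 41.8 − 18.8455 = 22.9545.
Welfare loss = ½ × 26.2338 × 22.9545 = 301.09.

301.09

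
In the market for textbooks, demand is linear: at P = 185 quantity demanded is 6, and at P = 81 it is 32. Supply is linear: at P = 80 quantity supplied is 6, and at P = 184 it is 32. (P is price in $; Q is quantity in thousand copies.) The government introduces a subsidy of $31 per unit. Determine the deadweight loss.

Demand slope = (81 − 185)/(32 − 6) = −4, so P = 209 − 4Q.
Supply slope = (184 − 80)/(32 − 6) = 4, so P = 56 + 4Q.
Competitive equilibrium: 209 − 4Q = 56 + 4Q → Q* = 19.125, P* = 132.5.
The subsidy lowers effective supply by 31: P = 25 + 4Q.
New quantity: 209 − 4Q = 25 + 4Q → Q' = 23.
Overproduction ΔQ = 23 − 19.125 = 3.875; wedge = subsidy = 31.
Deadweight loss = ½ × 3.875 × 31 = $60.06 thousand.

$60.06 thousand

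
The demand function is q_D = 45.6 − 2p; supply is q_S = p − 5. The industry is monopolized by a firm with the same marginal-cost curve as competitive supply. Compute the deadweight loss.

In inverse form: demand p = 22.8 − 0.5q, supply p = 5 + q.
Competitive equilibrium: 22.8 − 0.5q = 5 + q → q* = 11.8667, p* = 16.8667.
Marginal revenue: MR = 22.8 − q. Set MR = MC: 22.8 − q = 5 + q → q_m = 8.9.
Price p_m = 22.8 − 0.5·8.9 = 18.35; MC(q_m) = 5 + 1·8.9 = 13.9.
Competitive q* = 11.8667, so Δq = 2.9667; wedge = 18.35 − 13.9 = 4.45.
Welfare loss = ½ × 2.9667 × 4.45 = 6.60.

6.60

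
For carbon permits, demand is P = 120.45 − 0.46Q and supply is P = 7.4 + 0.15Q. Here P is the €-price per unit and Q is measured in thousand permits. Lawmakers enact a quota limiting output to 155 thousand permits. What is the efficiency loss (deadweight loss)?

€280.53 thousand

Competitive equilibrium: 120.45 − 0.46Q = 7.4 + 0.15Q → Q* = 185.3279, P* = 35.1992.
At Q = 155: demand price = 120.45 − 0.46·155 = 49.15; supply price = 7.4 + 0.15·155 = 30.65.
ΔQ = 185.3279 − 155 = 30.3279; wedge = 49.15 − 30.65 = 18.5.
Deadweight loss = ½ × 30.3279 × 18.5 = €280.53 thousand.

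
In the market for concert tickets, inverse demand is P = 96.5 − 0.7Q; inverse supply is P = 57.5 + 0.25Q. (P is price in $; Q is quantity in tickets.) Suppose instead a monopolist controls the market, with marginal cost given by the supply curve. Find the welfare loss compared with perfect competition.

Competitive equilibrium: 96.5 − 0.7Q = 57.5 + 0.25Q → Q* = 41.0526, P* = 67.7632.
Marginal revenue: MR = 96.5 − 1.4Q. Set MR = MC: 96.5 − 1.4Q = 57.5 + 0.25Q → Q_m = 23.6364.
Price P_m = 96.5 − 0.7·23.6364 = 79.9545; MC(Q_m) = 57.5 + 0.25·23.6364 = 63.4091.
Competitive Q* = 41.0526, so ΔQ = 17.4162; wedge = 79.9545 − 63.4091 = 16.5454.
Deadweight loss = ½ × 17.4162 × 16.5454 = $144.08.

$144.08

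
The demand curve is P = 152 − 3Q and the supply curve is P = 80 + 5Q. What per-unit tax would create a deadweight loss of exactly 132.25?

Competitive equilibrium: 152 − 3Q = 80 + 5Q → Q* = 9, P* = 125.
A tax t gives ΔQ = t/8 and wedge t, so DWL = t²/16.
t²/16 = 132.25 → t² = 2116 → t = 46.

46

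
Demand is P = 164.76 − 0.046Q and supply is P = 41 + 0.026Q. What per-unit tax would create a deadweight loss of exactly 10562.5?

Competitive equilibrium: 164.76 − 0.046Q = 41 + 0.026Q → Q* = 1718.8889, P* = 85.6911.
A tax t gives ΔQ = t/0.072 and wedge t, so DWL = t²/0.144.
t²/0.144 = 10562.5 → t² = 1521 → t = 39.

39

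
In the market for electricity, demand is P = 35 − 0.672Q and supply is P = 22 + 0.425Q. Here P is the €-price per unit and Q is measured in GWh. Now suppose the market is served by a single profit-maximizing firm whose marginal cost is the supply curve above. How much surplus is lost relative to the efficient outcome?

Competitive equilibrium: 35 − 0.672Q = 22 + 0.425Q → Q* = 11.8505, P* = 27.0365.
Marginal revenue: MR = 35 − 1.344Q. Set MR = MC: 35 − 1.344Q = 22 + 0.425Q → Q_m = 7.3488.
Price P_m = 35 − 0.672·7.3488 = 30.0616; MC(Q_m) = 22 + 0.425·7.3488 = 25.1232.
Competitive Q* = 11.8505, so ΔQ = 4.5017; wedge = 30.0616 − 25.1232 = 4.9384.
The triangle = ½ × 4.5017 × 4.9384 = €11.12.

€11.12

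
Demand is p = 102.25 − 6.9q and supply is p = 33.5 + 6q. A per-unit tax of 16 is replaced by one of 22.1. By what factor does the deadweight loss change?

Competitive equilibrium: 102.25 − 6.9q = 33.5 + 6q → q* = 5.3295, p* = 65.4767.
For a per-unit tax t: Δq = t/12.9, so DWL = ½·t·(t/12.9) = t²/25.8.
At t = 16: DWL = 9.922. At t = 22.1: DWL = 18.931.
Ratio = (22.1/16)² = 1.908.

1.908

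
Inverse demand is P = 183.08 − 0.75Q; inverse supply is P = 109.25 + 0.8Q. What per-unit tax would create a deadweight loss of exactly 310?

31

Competitive equilibrium: 183.08 − 0.75Q = 109.25 + 0.8Q → Q* = 47.6323, P* = 147.3558.
A tax t gives ΔQ = t/1.55 and wedge t, so DWL = t²/3.1.
t²/3.1 = 310 → t² = 961 → t = 31.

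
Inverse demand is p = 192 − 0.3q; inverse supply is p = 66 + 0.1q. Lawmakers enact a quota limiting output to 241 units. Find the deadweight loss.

1095.20

Competitive equilibrium: 192 − 0.3q = 66 + 0.1q → q* = 315, p* = 97.5.
At q = 241: demand price = 192 − 0.3·241 = 119.7; supply price = 66 + 0.1·241 = 90.1.
Δq = 315 − 241 = 74; wedge = 119.7 − 90.1 = 29.6.
The triangle = ½ × 74 × 29.6 = 1095.20.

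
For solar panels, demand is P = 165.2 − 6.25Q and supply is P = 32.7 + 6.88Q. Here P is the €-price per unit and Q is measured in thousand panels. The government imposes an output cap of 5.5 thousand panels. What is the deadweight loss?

Competitive equilibrium: 165.2 − 6.25Q = 32.7 + 6.88Q → Q* = 10.0914, P* = 102.1288.
At Q = 5.5: demand price = 165.2 − 6.25·5.5 = 130.825; supply price = 32.7 + 6.88·5.5 = 70.54.
ΔQ = 10.0914 − 5.5 = 4.5914; wedge = 130.825 − 70.54 = 60.285.
The triangle = ½ × 4.5914 × 60.285 = €138.40 thousand.

€138.40 thousand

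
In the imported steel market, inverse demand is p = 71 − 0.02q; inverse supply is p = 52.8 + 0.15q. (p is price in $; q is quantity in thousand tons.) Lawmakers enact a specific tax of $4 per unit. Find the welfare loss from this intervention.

$47.06 thousand

Competitive equilibrium: 71 − 0.02q = 52.8 + 0.15q → q* = 107.0588, p* = 68.8588.
With the tax, the buyer price exceeds the seller price by 4: (71 − 0.02q) − (52.8 + 0.15q) = 4 → q' = 83.5294.
Δq = 107.0588 − 83.5294 = 23.5294; the wedge equals the tax, 4.
DWL = ½ × 23.5294 × 4 = $47.06 thousand.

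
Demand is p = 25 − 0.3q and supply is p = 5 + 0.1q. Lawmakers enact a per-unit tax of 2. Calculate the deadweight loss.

5

Competitive equilibrium: 25 − 0.3q = 5 + 0.1q → q* = 50, p* = 10.
With the tax, the buyer price exceeds the seller price by 2: (25 − 0.3q) − (5 + 0.1q) = 2 → q' = 45.
Δq = 50 − 45 = 5; the wedge equals the tax, 2.
The triangle = ½ × 5 × 2 = 5.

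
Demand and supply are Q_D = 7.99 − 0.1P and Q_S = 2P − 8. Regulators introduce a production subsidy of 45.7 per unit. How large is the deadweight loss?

In inverse form: demand P = 79.9 − 10Q, supply P = 4 + 0.5Q.
Competitive equilibrium: 79.9 − 10Q = 4 + 0.5Q → Q* = 7.2286, P* = 7.6143.
The subsidy lowers effective supply by 45.7: P = 0.5Q − 41.7.
New quantity: 79.9 − 10Q = 0.5Q − 41.7 → Q' = 11.581.
Overproduction ΔQ = 11.581 − 7.2286 = 4.3524; wedge = subsidy = 45.7.
DWL = ½ × 4.3524 × 45.7 = 99.45.

99.45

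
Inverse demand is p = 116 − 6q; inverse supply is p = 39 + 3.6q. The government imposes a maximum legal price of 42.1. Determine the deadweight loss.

246.06

Competitive equilibrium: 116 − 6q = 39 + 3.6q → q* = 8.0208, p* = 67.875.
At the ceiling p = 42.1, quantity supplied = (42.1 − 39)/3.6 = 0.8611.
Willingness to pay at q' = 0.8611: 116 − 6·0.8611 = 110.8334.
Δq = 8.0208 − 0.8611 = 7.1597; wedge = 110.8334 − 42.1 = 68.7334.
DWL = ½ × 7.1597 × 68.7334 = 246.06.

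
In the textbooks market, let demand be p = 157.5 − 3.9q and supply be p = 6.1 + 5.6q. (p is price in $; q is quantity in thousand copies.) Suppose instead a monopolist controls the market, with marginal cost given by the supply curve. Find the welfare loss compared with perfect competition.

Competitive equilibrium: 157.5 − 3.9q = 6.1 + 5.6q → q* = 15.9368, p* = 95.3463.
Marginal revenue: MR = 157.5 − 7.8q. Set MR = MC: 157.5 − 7.8q = 6.1 + 5.6q → q_m = 11.2985.
Price p_m = 157.5 − 3.9·11.2985 = 113.4359; MC(q_m) = 6.1 + 5.6·11.2985 = 69.3716.
Competitive q* = 15.9368, so Δq = 4.6383; wedge = 113.4359 − 69.3716 = 44.0643.
DWL = ½ × 4.6383 × 44.0643 = $102.19 thousand.

$102.19 thousand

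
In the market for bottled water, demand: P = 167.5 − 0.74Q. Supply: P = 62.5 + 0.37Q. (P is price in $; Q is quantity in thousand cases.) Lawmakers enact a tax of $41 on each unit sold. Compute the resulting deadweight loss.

$757.21 thousand

Competitive equilibrium: 167.5 − 0.74Q = 62.5 + 0.37Q → Q* = 94.5946, P* = 97.5.
With the tax, the buyer price exceeds the seller price by 41: (167.5 − 0.74Q) − (62.5 + 0.37Q) = 41 → Q' = 57.6577.
ΔQ = 94.5946 − 57.6577 = 36.9369; the wedge equals the tax, 41.
DWL = ½ × 36.9369 × 41 = $757.21 thousand.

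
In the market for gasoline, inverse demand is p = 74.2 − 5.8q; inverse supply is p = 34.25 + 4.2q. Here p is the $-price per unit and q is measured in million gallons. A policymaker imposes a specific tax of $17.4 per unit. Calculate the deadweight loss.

Competitive equilibrium: 74.2 − 5.8q = 34.25 + 4.2q → q* = 3.995, p* = 51.029.
With the tax, the buyer price exceeds the seller price by 17.4: (74.2 − 5.8q) − (34.25 + 4.2q) = 17.4 → q' = 2.255.
Δq = 3.995 − 2.255 = 1.74; the wedge equals the tax, 17.4.
DWL = ½ × 1.74 × 17.4 = $15.138 million.

$15.138 million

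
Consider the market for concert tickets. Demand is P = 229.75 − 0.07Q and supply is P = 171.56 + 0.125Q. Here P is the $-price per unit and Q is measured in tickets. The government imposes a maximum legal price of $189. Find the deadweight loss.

$2461.50

Competitive equilibrium: 229.75 − 0.07Q = 171.56 + 0.125Q → Q* = 298.4103, P* = 208.8613.
At the ceiling P = 189, quantity supplied = (189 − 171.56)/0.125 = 139.52.
Willingness to pay at Q' = 139.52: 229.75 − 0.07·139.52 = 219.9836.
ΔQ = 298.4103 − 139.52 = 158.8903; wedge = 219.9836 − 189 = 30.9836.
Welfare loss = ½ × 158.8903 × 30.9836 = $2461.50.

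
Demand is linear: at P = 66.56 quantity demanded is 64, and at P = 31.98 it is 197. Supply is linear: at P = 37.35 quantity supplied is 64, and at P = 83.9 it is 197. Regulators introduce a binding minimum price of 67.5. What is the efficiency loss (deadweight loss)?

Demand slope = (31.98 − 66.56)/(197 − 64) = −0.26, so P = 83.2 − 0.26Q.
Supply slope = (83.9 − 37.35)/(197 − 64) = 0.35, so P = 14.95 + 0.35Q.
Competitive equilibrium: 83.2 − 0.26Q = 14.95 + 0.35Q → Q* = 111.8852, P* = 54.1098.
At the floor P = 67.5, quantity demanded = (83.2 − 67.5)/0.26 = 60.3846.
Sellers' marginal cost at Q' = 60.3846: 14.95 + 0.35·60.3846 = 36.0846.
ΔQ = 111.8852 − 60.3846 = 51.5006; wedge = 67.5 − 36.0846 = 31.4154.
DWL = ½ × 51.5006 × 31.4154 = 808.96.

808.96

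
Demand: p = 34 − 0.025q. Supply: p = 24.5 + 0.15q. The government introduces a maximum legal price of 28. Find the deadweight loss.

83.83

Competitive equilibrium: 34 − 0.025q = 24.5 + 0.15q → q* = 54.2857, p* = 32.6429.
At the ceiling p = 28, quantity supplied = (28 − 24.5)/0.15 = 23.3333.
Willingness to pay at q' = 23.3333: 34 − 0.025·23.3333 = 33.4167.
Δq = 54.2857 − 23.3333 = 30.9524; wedge = 33.4167 − 28 = 5.4167.
Welfare loss = ½ × 30.9524 × 5.4167 = 83.83.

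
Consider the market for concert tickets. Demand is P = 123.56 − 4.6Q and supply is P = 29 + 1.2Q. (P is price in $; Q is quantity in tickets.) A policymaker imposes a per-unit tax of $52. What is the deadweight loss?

$233.10

Competitive equilibrium: 123.56 − 4.6Q = 29 + 1.2Q → Q* = 16.3034, P* = 48.5641.
With the tax, the buyer price exceeds the seller price by 52: (123.56 − 4.6Q) − (29 + 1.2Q) = 52 → Q' = 7.3379.
ΔQ = 16.3034 − 7.3379 = 8.9655; the wedge equals the tax, 52.
DWL = ½ × 8.9655 × 52 = $233.10.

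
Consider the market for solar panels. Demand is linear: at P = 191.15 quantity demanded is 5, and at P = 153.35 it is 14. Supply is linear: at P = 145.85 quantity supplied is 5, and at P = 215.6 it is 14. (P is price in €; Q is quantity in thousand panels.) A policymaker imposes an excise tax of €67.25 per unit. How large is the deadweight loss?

€189.23 thousand

Demand slope = (153.35 − 191.15)/(14 − 5) = −4.2, so P = 212.15 − 4.2Q.
Supply slope = (215.6 − 145.85)/(14 − 5) = 7.75, so P = 107.1 + 7.75Q.
Competitive equilibrium: 212.15 − 4.2Q = 107.1 + 7.75Q → Q* = 8.7908, P* = 175.2287.
With the tax, the buyer price exceeds the seller price by 67.25: (212.15 − 4.2Q) − (107.1 + 7.75Q) = 67.25 → Q' = 3.1632.
ΔQ = 8.7908 − 3.1632 = 5.6276; the wedge equals the tax, 67.25.
The triangle = ½ × 5.6276 × 67.25 = €189.23 thousand.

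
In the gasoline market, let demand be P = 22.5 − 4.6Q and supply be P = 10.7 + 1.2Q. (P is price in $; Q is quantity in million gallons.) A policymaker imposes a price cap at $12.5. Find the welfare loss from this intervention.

$0.83 million

Competitive equilibrium: 22.5 − 4.6Q = 10.7 + 1.2Q → Q* = 2.0345, P* = 13.1414.
At the ceiling P = 12.5, quantity supplied = (12.5 − 10.7)/1.2 = 1.5.
Willingness to pay at Q' = 1.5: 22.5 − 4.6·1.5 = 15.6.
ΔQ = 2.0345 − 1.5 = 0.5345; wedge = 15.6 − 12.5 = 3.1.
Deadweight loss = ½ × 0.5345 × 3.1 = $0.83 million.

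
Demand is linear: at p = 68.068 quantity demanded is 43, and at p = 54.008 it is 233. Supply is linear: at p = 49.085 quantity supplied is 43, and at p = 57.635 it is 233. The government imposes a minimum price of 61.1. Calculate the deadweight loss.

254.17

Demand slope = (54.008 − 68.068)/(233 − 43) = −0.074, so p = 71.25 − 0.074q.
Supply slope = (57.635 − 49.085)/(233 − 43) = 0.045, so p = 47.15 + 0.045q.
Competitive equilibrium: 71.25 − 0.074q = 47.15 + 0.045q → q* = 202.521, p* = 56.2634.
At the floor p = 61.1, quantity demanded = (71.25 − 61.1)/0.074 = 137.1622.
Sellers' marginal cost at q' = 137.1622: 47.15 + 0.045·137.1622 = 53.3223.
Δq = 202.521 − 137.1622 = 65.3588; wedge = 61.1 − 53.3223 = 7.7777.
The triangle = ½ × 65.3588 × 7.7777 = 254.17.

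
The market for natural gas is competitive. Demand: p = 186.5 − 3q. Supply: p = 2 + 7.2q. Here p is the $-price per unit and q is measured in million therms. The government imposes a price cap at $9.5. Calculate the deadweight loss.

$1481.99 million

Competitive equilibrium: 186.5 − 3q = 2 + 7.2q → q* = 18.08824, p* = 132.23529.
At the ceiling p = 9.5, quantity supplied = (9.5 − 2)/7.2 = 1.04167.
Willingness to pay at q' = 1.04167: 186.5 − 3·1.04167 = 183.37499.
Δq = 18.08824 − 1.04167 = 17.04657; wedge = 183.37499 − 9.5 = 173.87499.
DWL = ½ × 17.04657 × 173.87499 = $1481.99 million.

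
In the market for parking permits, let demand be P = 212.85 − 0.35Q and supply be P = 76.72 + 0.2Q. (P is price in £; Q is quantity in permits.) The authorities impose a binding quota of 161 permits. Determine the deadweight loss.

£2058.05

Competitive equilibrium: 212.85 − 0.35Q = 76.72 + 0.2Q → Q* = 247.5091, P* = 126.2218.
At Q = 161: demand price = 212.85 − 0.35·161 = 156.5; supply price = 76.72 + 0.2·161 = 108.92.
ΔQ = 247.5091 − 161 = 86.5091; wedge = 156.5 − 108.92 = 47.58.
Welfare loss = ½ × 86.5091 × 47.58 = £2058.05.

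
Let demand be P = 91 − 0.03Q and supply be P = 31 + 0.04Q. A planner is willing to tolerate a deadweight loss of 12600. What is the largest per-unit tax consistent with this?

42

Competitive equilibrium: 91 − 0.03Q = 31 + 0.04Q → Q* = 857.1429, P* = 65.2857.
A tax t gives ΔQ = t/0.07 and wedge t, so DWL = t²/0.14.
t²/0.14 = 12600 → t² = 1764 → t = 42.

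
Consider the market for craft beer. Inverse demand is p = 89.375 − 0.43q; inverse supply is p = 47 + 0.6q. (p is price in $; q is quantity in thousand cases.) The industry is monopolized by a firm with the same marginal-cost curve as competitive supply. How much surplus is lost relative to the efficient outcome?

$75.61 thousand

Competitive equilibrium: 89.375 − 0.43q = 47 + 0.6q → q* = 41.1408, p* = 71.6845.
Marginal revenue: MR = 89.375 − 0.86q. Set MR = MC: 89.375 − 0.86q = 47 + 0.6q → q_m = 29.024.
Price p_m = 89.375 − 0.43·29.024 = 76.8947; MC(q_m) = 47 + 0.6·29.024 = 64.4144.
Competitive q* = 41.1408, so Δq = 12.1168; wedge = 76.8947 − 64.4144 = 12.4803.
Deadweight loss = ½ × 12.1168 × 12.4803 = $75.61 thousand.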